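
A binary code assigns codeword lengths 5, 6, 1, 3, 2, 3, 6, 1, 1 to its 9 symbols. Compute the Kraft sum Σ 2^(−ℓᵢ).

2.0625

With common denominator 2^6 = 64: Σ 2^(−ℓᵢ) = 2/64 + 1/64 + 32/64 + 8/64 + 16/64 + 8/64 + 1/64 + 32/64 + 32/64 = 132/64 = 2.0625.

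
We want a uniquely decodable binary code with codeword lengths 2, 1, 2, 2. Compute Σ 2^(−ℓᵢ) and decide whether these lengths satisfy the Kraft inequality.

With common denominator 2^2 = 4: Σ 2^(−ℓᵢ) = 1/4 + 2/4 + 1/4 + 1/4 = 5/4 = 1.25.
Kraft's inequality requires Σ ≤ 1; here Σ = 1.25 > 1, so no such prefix code exists.

1.25; no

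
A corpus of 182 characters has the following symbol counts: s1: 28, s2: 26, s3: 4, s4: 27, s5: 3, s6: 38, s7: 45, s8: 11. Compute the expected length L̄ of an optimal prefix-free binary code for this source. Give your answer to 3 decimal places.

2.681 bits/symbol

Probabilities are the counts divided by 182.
Repeatedly combine the two least-probable nodes; the expected code length is the sum of the merged weights.
merge 3/182 + 2/91 → 1/26
merge 1/26 + 11/182 → 9/91
merge 9/91 + 1/7 → 22/91
merge 27/182 + 2/13 → 55/182
merge 19/91 + 22/91 → 41/91
merge 45/182 + 55/182 → 50/91
merge 41/91 + 50/91 → 1
L = 1/26 + 9/91 + 22/91 + 55/182 + 41/91 + 50/91 + 1 = 244/91 ≈ 2.681 bits/symbol.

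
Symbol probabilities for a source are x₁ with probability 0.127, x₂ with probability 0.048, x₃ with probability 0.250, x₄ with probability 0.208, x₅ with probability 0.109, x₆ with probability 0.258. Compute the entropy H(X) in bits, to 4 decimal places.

2.4124 bits

H = −Σ pᵢ log₂ pᵢ.
−0.127·log₂(0.127) = 0.3781
−0.048·log₂(0.048) = 0.2103
−0.250·log₂(0.250) = 0.5000
−0.208·log₂(0.208) = 0.4712
−0.109·log₂(0.109) = 0.3485
−0.258·log₂(0.258) = 0.5043
Sum ≈ 2.4124 → 2.4124 bits.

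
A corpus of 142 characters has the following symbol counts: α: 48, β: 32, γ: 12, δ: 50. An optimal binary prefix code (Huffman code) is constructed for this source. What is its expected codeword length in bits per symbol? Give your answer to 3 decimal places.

1.958 bits/symbol

Probabilities are the counts divided by 142.
Repeatedly combine the two least-probable nodes; the expected code length is the sum of the merged weights.
merge 6/71 + 16/71 → 22/71
merge 22/71 + 24/71 → 46/71
merge 25/71 + 46/71 → 1
L = 22/71 + 46/71 + 1 = 139/71 ≈ 1.958 bits/symbol.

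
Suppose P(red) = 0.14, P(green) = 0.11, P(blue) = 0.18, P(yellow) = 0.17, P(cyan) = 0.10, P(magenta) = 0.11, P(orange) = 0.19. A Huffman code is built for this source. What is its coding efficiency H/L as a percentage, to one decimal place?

98.4%

Entropy H = −Σ p log₂ p ≈ 2.7650 bits.
Huffman merges: 1/10+11/100→21/100; 11/100+7/50→1/4; 17/100+9/50→7/20; 19/100+21/100→2/5; 1/4+7/20→3/5; 2/5+3/5→1. L = 281/100 ≈ 2.8100.
Efficiency = H/L = 2.7650/2.8100 = 98.4%.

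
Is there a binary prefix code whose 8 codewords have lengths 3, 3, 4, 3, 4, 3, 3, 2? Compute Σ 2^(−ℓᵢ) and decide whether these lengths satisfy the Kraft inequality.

With common denominator 2^4 = 16: Σ 2^(−ℓᵢ) = 2/16 + 2/16 + 1/16 + 2/16 + 1/16 + 2/16 + 2/16 + 4/16 = 16/16 = 1.
Kraft's inequality requires Σ ≤ 1; here Σ = 1 ≤ 1, so such a prefix code exists.

1; yes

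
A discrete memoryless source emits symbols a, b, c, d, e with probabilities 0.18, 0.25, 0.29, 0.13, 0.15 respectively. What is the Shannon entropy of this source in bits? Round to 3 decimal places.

2.256 bits

H = −Σ pᵢ log₂ pᵢ.
−0.18·log₂(0.18) = 0.4453
−0.25·log₂(0.25) = 0.5000
−0.29·log₂(0.29) = 0.5179
−0.13·log₂(0.13) = 0.3826
−0.15·log₂(0.15) = 0.4105
Sum ≈ 2.2564 → 2.256 bits.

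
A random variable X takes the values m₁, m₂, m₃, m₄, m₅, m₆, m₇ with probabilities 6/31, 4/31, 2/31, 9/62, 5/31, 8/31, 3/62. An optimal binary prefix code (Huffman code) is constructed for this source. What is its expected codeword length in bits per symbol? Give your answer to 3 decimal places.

2.661 bits/symbol

Repeatedly combine the two least-probable nodes; the expected code length is the sum of the merged weights.
merge 3/62 + 2/31 → 7/62
merge 7/62 + 4/31 → 15/62
merge 9/62 + 5/31 → 19/62
merge 6/31 + 15/62 → 27/62
merge 8/31 + 19/62 → 35/62
merge 27/62 + 35/62 → 1
L = 7/62 + 15/62 + 19/62 + 27/62 + 35/62 + 1 = 165/62 ≈ 2.661 bits/symbol.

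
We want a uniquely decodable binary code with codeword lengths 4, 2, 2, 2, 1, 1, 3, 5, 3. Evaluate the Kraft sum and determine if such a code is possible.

With common denominator 2^5 = 32: Σ 2^(−ℓᵢ) = 2/32 + 8/32 + 8/32 + 8/32 + 16/32 + 16/32 + 4/32 + 1/32 + 4/32 = 67/32 = 2.09375.
Kraft's inequality requires Σ ≤ 1; here Σ = 2.09375 > 1, so no such prefix code exists.

2.09375; no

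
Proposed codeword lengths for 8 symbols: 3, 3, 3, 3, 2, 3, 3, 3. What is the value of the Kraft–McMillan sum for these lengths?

With common denominator 2^3 = 8: Σ 2^(−ℓᵢ) = 1/8 + 1/8 + 1/8 + 1/8 + 2/8 + 1/8 + 1/8 + 1/8 = 9/8 = 1.125.

1.125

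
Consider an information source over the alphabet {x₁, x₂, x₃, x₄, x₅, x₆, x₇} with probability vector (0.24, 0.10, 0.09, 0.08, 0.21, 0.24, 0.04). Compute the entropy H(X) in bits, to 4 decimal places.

2.5832 bits

H = −Σ pᵢ log₂ pᵢ.
−0.24·log₂(0.24) = 0.4941
−0.10·log₂(0.10) = 0.3322
−0.09·log₂(0.09) = 0.3127
−0.08·log₂(0.08) = 0.2915
−0.21·log₂(0.21) = 0.4728
−0.24·log₂(0.24) = 0.4941
−0.04·log₂(0.04) = 0.1858
Sum ≈ 2.5832 → 2.5832 bits.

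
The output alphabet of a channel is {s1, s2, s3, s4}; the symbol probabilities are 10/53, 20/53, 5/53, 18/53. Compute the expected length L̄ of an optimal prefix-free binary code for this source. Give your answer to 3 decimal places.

Repeatedly combine the two least-probable nodes; the expected code length is the sum of the merged weights.
merge 5/53 + 10/53 → 15/53
merge 15/53 + 18/53 → 33/53
merge 20/53 + 33/53 → 1
L = 15/53 + 33/53 + 1 = 101/53 ≈ 1.906 bits/symbol.

1.906 bits/symbol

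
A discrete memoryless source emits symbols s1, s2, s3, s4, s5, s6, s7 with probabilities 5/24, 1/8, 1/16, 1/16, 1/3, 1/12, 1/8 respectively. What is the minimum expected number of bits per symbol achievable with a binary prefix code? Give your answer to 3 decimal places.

2.583 bits/symbol

Repeatedly combine the two least-probable nodes; the expected code length is the sum of the merged weights.
merge 1/16 + 1/16 → 1/8
merge 1/12 + 1/8 → 5/24
merge 1/8 + 1/8 → 1/4
merge 5/24 + 5/24 → 5/12
merge 1/4 + 1/3 → 7/12
merge 5/12 + 7/12 → 1
L = 1/8 + 5/24 + 1/4 + 5/12 + 7/12 + 1 = 31/12 ≈ 2.583 bits/symbol.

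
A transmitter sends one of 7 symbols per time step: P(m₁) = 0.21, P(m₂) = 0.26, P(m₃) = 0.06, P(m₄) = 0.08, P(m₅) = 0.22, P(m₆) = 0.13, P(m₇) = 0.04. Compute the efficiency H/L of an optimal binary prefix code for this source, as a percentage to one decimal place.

98.9%

Entropy H = −Σ p log₂ p ≈ 2.5621 bits.
Huffman merges: 1/25+3/50→1/10; 2/25+1/10→9/50; 13/100+9/50→31/100; 21/100+11/50→43/100; 13/50+31/100→57/100; 43/100+57/100→1. L = 259/100 ≈ 2.5900.
Efficiency = H/L = 2.5621/2.5900 = 98.9%.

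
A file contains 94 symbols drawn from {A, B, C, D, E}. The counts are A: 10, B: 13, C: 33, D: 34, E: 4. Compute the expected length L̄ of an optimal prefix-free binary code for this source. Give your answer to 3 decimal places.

2.074 bits/symbol

Probabilities are the counts divided by 94.
Repeatedly combine the two least-probable nodes; the expected code length is the sum of the merged weights.
merge 2/47 + 5/47 → 7/47
merge 13/94 + 7/47 → 27/94
merge 27/94 + 33/94 → 30/47
merge 17/47 + 30/47 → 1
L = 7/47 + 27/94 + 30/47 + 1 = 195/94 ≈ 2.074 bits/symbol.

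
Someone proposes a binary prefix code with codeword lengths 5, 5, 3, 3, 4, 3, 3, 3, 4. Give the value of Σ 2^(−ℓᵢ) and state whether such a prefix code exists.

0.8125; yes

With common denominator 2^5 = 32: Σ 2^(−ℓᵢ) = 1/32 + 1/32 + 4/32 + 4/32 + 2/32 + 4/32 + 4/32 + 4/32 + 2/32 = 26/32 = 0.8125.
Kraft's inequality requires Σ ≤ 1; here Σ = 0.8125 ≤ 1, so such a prefix code exists.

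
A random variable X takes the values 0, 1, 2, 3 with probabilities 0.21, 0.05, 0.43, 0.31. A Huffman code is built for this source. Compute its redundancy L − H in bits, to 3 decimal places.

Entropy H = −Σ p log₂ p ≈ 1.7363 bits.
Huffman merges: 1/20+21/100→13/50; 13/50+31/100→57/100; 43/100+57/100→1. L = 183/100 ≈ 1.8300.
L − H = 1.8300 − 1.7363 = 0.094 bits.

0.094 bits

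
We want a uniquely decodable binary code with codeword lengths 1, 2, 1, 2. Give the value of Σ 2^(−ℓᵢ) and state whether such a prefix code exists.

1.5; no

With common denominator 2^2 = 4: Σ 2^(−ℓᵢ) = 2/4 + 1/4 + 2/4 + 1/4 = 6/4 = 1.5.
Kraft's inequality requires Σ ≤ 1; here Σ = 1.5 > 1, so no such prefix code exists.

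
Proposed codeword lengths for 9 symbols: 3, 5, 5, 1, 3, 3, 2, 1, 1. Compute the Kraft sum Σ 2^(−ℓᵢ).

2.1875

With common denominator 2^5 = 32: Σ 2^(−ℓᵢ) = 4/32 + 1/32 + 1/32 + 16/32 + 4/32 + 4/32 + 8/32 + 16/32 + 16/32 = 70/32 = 2.1875.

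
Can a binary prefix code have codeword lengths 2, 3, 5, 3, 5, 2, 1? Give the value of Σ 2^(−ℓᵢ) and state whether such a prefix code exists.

1.3125; no

With common denominator 2^5 = 32: Σ 2^(−ℓᵢ) = 8/32 + 4/32 + 1/32 + 4/32 + 1/32 + 8/32 + 16/32 = 42/32 = 1.3125.
Kraft's inequality requires Σ ≤ 1; here Σ = 1.3125 > 1, so no such prefix code exists.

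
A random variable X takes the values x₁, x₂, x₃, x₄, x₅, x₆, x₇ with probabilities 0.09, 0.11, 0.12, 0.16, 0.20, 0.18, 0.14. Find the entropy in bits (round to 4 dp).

2.7598 bits

H = −Σ pᵢ log₂ pᵢ.
−0.09·log₂(0.09) = 0.3127
−0.11·log₂(0.11) = 0.3503
−0.12·log₂(0.12) = 0.3671
−0.16·log₂(0.16) = 0.4230
−0.20·log₂(0.20) = 0.4644
−0.18·log₂(0.18) = 0.4453
−0.14·log₂(0.14) = 0.3971
Sum ≈ 2.7598 → 2.7598 bits.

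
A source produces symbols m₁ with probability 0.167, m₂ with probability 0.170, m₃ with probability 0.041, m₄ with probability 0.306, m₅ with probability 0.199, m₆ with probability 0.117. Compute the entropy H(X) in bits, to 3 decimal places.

2.403 bits

H = −Σ pᵢ log₂ pᵢ.
−0.167·log₂(0.167) = 0.4312
−0.170·log₂(0.170) = 0.4346
−0.041·log₂(0.041) = 0.1889
−0.306·log₂(0.306) = 0.5228
−0.199·log₂(0.199) = 0.4635
−0.117·log₂(0.117) = 0.3622
Sum ≈ 2.4032 → 2.403 bits.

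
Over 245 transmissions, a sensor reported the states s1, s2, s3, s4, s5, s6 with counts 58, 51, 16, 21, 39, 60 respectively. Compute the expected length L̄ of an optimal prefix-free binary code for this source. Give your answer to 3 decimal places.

Probabilities are the counts divided by 245.
Repeatedly combine the two least-probable nodes; the expected code length is the sum of the merged weights.
merge 16/245 + 3/35 → 37/245
merge 37/245 + 39/245 → 76/245
merge 51/245 + 58/245 → 109/245
merge 12/49 + 76/245 → 136/245
merge 109/245 + 136/245 → 1
L = 37/245 + 76/245 + 109/245 + 136/245 + 1 = 603/245 ≈ 2.461 bits/symbol.

2.461 bits/symbol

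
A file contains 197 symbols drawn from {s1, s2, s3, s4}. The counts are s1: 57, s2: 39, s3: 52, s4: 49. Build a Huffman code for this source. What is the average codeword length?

2 bits/symbol

Probabilities are the counts divided by 197.
Repeatedly combine the two least-probable nodes; the expected code length is the sum of the merged weights.
merge 39/197 + 49/197 → 88/197
merge 52/197 + 57/197 → 109/197
merge 88/197 + 109/197 → 1
L = 88/197 + 109/197 + 1 = 2 bits/symbol.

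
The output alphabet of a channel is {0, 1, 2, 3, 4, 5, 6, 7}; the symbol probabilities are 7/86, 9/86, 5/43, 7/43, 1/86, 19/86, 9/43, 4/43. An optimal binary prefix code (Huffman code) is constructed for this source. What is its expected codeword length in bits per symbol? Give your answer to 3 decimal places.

2.849 bits/symbol

Repeatedly combine the two least-probable nodes; the expected code length is the sum of the merged weights.
merge 1/86 + 7/86 → 4/43
merge 4/43 + 4/43 → 8/43
merge 9/86 + 5/43 → 19/86
merge 7/43 + 8/43 → 15/43
merge 9/43 + 19/86 → 37/86
merge 19/86 + 15/43 → 49/86
merge 37/86 + 49/86 → 1
L = 4/43 + 8/43 + 19/86 + 15/43 + 37/86 + 49/86 + 1 = 245/86 ≈ 2.849 bits/symbol.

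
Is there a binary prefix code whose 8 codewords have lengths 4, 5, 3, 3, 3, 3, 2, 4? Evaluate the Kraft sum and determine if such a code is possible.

With common denominator 2^5 = 32: Σ 2^(−ℓᵢ) = 2/32 + 1/32 + 4/32 + 4/32 + 4/32 + 4/32 + 8/32 + 2/32 = 29/32 = 0.90625.
Kraft's inequality requires Σ ≤ 1; here Σ = 0.90625 ≤ 1, so such a prefix code exists.

0.90625; yes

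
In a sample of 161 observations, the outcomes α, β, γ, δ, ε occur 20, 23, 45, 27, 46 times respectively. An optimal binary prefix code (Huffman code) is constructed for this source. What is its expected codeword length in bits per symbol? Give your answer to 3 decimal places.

2.267 bits/symbol

Probabilities are the counts divided by 161.
Repeatedly combine the two least-probable nodes; the expected code length is the sum of the merged weights.
merge 20/161 + 1/7 → 43/161
merge 27/161 + 43/161 → 10/23
merge 45/161 + 2/7 → 13/23
merge 10/23 + 13/23 → 1
L = 43/161 + 10/23 + 13/23 + 1 = 365/161 ≈ 2.267 bits/symbol.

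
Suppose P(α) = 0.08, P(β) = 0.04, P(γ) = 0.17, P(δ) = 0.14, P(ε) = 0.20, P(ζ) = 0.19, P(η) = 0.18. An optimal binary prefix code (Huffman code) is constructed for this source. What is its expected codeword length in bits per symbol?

2.73 bits/symbol

Repeatedly combine the two least-probable nodes; the expected code length is the sum of the merged weights.
merge 1/25 + 2/25 → 3/25
merge 3/25 + 7/50 → 13/50
merge 17/100 + 9/50 → 7/20
merge 19/100 + 1/5 → 39/100
merge 13/50 + 7/20 → 61/100
merge 39/100 + 61/100 → 1
L = 3/25 + 13/50 + 7/20 + 39/100 + 61/100 + 1 = 273/100 = 2.73 bits/symbol.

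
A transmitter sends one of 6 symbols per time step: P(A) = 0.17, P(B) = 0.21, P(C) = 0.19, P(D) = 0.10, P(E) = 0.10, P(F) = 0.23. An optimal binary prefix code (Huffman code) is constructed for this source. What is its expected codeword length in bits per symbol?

Repeatedly combine the two least-probable nodes; the expected code length is the sum of the merged weights.
merge 1/10 + 1/10 → 1/5
merge 17/100 + 19/100 → 9/25
merge 1/5 + 21/100 → 41/100
merge 23/100 + 9/25 → 59/100
merge 41/100 + 59/100 → 1
L = 1/5 + 9/25 + 41/100 + 59/100 + 1 = 64/25 = 2.56 bits/symbol.

2.56 bits/symbol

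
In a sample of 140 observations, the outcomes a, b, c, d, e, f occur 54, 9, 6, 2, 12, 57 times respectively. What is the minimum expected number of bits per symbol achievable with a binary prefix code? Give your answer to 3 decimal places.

1.979 bits/symbol

Probabilities are the counts divided by 140.
Repeatedly combine the two least-probable nodes; the expected code length is the sum of the merged weights.
merge 1/70 + 3/70 → 2/35
merge 2/35 + 9/140 → 17/140
merge 3/35 + 17/140 → 29/140
merge 29/140 + 27/70 → 83/140
merge 57/140 + 83/140 → 1
L = 2/35 + 17/140 + 29/140 + 83/140 + 1 = 277/140 ≈ 1.979 bits/symbol.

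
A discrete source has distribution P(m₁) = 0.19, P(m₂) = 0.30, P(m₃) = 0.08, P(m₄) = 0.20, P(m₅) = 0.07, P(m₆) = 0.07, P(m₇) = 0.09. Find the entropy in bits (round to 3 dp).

2.582 bits

H = −Σ pᵢ log₂ pᵢ.
−0.19·log₂(0.19) = 0.4552
−0.30·log₂(0.30) = 0.5211
−0.08·log₂(0.08) = 0.2915
−0.20·log₂(0.20) = 0.4644
−0.07·log₂(0.07) = 0.2686
−0.07·log₂(0.07) = 0.2686
−0.09·log₂(0.09) = 0.3127
Sum ≈ 2.5820 → 2.582 bits.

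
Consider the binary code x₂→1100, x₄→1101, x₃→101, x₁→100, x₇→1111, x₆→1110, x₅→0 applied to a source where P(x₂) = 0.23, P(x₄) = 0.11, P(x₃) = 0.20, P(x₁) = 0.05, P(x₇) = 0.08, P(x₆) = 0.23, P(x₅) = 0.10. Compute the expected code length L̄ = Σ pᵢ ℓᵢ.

L̄ = Σ pᵢ·ℓᵢ = 0.23·4 + 0.11·4 + 0.20·3 + 0.05·3 + 0.08·4 + 0.23·4 + 0.10·1 = 3.45 bits/symbol.

3.45 bits/symbol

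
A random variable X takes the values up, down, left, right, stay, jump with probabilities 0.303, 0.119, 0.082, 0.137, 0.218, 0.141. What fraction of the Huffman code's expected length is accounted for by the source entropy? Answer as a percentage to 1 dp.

99.0%

Entropy H = −Σ p log₂ p ≈ 2.4537 bits.
Huffman merges: 41/500+119/1000→201/1000; 137/1000+141/1000→139/500; 201/1000+109/500→419/1000; 139/500+303/1000→581/1000; 419/1000+581/1000→1. L = 2479/1000 ≈ 2.4790.
Efficiency = H/L = 2.4537/2.4790 = 99.0%.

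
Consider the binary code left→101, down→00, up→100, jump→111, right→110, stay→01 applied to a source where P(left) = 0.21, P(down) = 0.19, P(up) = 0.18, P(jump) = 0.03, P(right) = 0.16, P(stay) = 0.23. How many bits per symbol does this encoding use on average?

L̄ = Σ pᵢ·ℓᵢ = 0.21·3 + 0.19·2 + 0.18·3 + 0.03·3 + 0.16·3 + 0.23·2 = 2.58 bits/symbol.

2.58 bits/symbol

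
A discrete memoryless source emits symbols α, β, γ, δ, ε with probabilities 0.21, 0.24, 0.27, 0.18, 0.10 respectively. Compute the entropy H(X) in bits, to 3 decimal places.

2.254 bits

H = −Σ pᵢ log₂ pᵢ.
−0.21·log₂(0.21) = 0.4728
−0.24·log₂(0.24) = 0.4941
−0.27·log₂(0.27) = 0.5100
−0.18·log₂(0.18) = 0.4453
−0.10·log₂(0.10) = 0.3322
Sum ≈ 2.2545 → 2.254 bits.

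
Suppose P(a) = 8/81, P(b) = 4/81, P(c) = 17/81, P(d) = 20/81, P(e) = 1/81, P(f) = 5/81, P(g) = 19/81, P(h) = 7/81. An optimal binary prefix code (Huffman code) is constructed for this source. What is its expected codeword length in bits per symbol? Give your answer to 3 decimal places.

2.679 bits/symbol

Repeatedly combine the two least-probable nodes; the expected code length is the sum of the merged weights.
merge 1/81 + 4/81 → 5/81
merge 5/81 + 5/81 → 10/81
merge 7/81 + 8/81 → 5/27
merge 10/81 + 5/27 → 25/81
merge 17/81 + 19/81 → 4/9
merge 20/81 + 25/81 → 5/9
merge 4/9 + 5/9 → 1
L = 5/81 + 10/81 + 5/27 + 25/81 + 4/9 + 5/9 + 1 = 217/81 ≈ 2.679 bits/symbol.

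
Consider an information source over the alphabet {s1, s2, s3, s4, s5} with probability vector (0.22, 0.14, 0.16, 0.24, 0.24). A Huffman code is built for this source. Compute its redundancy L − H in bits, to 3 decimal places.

Entropy H = −Σ p log₂ p ≈ 2.2890 bits.
Huffman merges: 7/50+4/25→3/10; 11/50+6/25→23/50; 6/25+3/10→27/50; 23/50+27/50→1. L = 23/10 ≈ 2.3000.
L − H = 2.3000 − 2.2890 = 0.011 bits.

0.011 bits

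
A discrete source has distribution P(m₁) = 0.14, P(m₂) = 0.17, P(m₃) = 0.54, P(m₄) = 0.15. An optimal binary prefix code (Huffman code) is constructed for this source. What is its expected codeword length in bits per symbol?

1.75 bits/symbol

Repeatedly combine the two least-probable nodes; the expected code length is the sum of the merged weights.
merge 7/50 + 3/20 → 29/100
merge 17/100 + 29/100 → 23/50
merge 23/50 + 27/50 → 1
L = 29/100 + 23/50 + 1 = 7/4 = 1.75 bits/symbol.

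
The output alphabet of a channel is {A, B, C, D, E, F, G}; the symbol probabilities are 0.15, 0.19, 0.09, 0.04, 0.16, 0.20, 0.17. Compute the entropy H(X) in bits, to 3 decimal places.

2.686 bits

H = −Σ pᵢ log₂ pᵢ.
−0.15·log₂(0.15) = 0.4105
−0.19·log₂(0.19) = 0.4552
−0.09·log₂(0.09) = 0.3127
−0.04·log₂(0.04) = 0.1858
−0.16·log₂(0.16) = 0.4230
−0.20·log₂(0.20) = 0.4644
−0.17·log₂(0.17) = 0.4346
Sum ≈ 2.6862 → 2.686 bits.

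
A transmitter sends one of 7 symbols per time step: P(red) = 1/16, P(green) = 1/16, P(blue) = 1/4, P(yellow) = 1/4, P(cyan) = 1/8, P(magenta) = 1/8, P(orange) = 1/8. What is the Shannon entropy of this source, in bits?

Each probability is a power of 1/2, so log₂(1/p) is an integer.
H = Σ p·log₂(1/p) = 1/16·4 + 1/16·4 + 1/4·2 + 1/4·2 + 1/8·3 + 1/8·3 + 1/8·3 = 2.625 bits.

2.625 bits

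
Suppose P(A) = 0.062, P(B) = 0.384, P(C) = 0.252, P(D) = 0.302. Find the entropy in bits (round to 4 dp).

1.8017 bits

H = −Σ pᵢ log₂ pᵢ.
−0.062·log₂(0.062) = 0.2487
−0.384·log₂(0.384) = 0.5302
−0.252·log₂(0.252) = 0.5011
−0.302·log₂(0.302) = 0.5217
Sum ≈ 1.8017 → 1.8017 bits.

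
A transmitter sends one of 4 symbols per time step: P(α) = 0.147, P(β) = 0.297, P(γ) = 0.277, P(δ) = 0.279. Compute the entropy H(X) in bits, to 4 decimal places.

1.9536 bits

H = −Σ pᵢ log₂ pᵢ.
−0.147·log₂(0.147) = 0.4066
−0.297·log₂(0.297) = 0.5202
−0.277·log₂(0.277) = 0.5130
−0.279·log₂(0.279) = 0.5138
Sum ≈ 1.9536 → 1.9536 bits.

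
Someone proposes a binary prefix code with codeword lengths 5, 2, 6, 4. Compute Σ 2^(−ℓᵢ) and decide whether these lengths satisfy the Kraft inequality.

With common denominator 2^6 = 64: Σ 2^(−ℓᵢ) = 2/64 + 16/64 + 1/64 + 4/64 = 23/64 = 0.359375.
Kraft's inequality requires Σ ≤ 1; here Σ = 0.359375 ≤ 1, so such a prefix code exists.

0.359375; yes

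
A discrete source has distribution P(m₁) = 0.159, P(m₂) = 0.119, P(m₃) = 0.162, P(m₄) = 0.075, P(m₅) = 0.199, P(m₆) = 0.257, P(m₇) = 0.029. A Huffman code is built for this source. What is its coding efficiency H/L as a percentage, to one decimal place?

98.5%

Entropy H = −Σ p log₂ p ≈ 2.6083 bits.
Huffman merges: 29/1000+3/40→13/125; 13/125+119/1000→223/1000; 159/1000+81/500→321/1000; 199/1000+223/1000→211/500; 257/1000+321/1000→289/500; 211/500+289/500→1. L = 331/125 ≈ 2.6480.
Efficiency = H/L = 2.6083/2.6480 = 98.5%.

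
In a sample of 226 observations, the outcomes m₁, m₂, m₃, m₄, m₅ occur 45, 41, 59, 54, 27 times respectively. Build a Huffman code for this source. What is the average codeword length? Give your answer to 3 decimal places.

2.301 bits/symbol

Probabilities are the counts divided by 226.
Repeatedly combine the two least-probable nodes; the expected code length is the sum of the merged weights.
merge 27/226 + 41/226 → 34/113
merge 45/226 + 27/113 → 99/226
merge 59/226 + 34/113 → 127/226
merge 99/226 + 127/226 → 1
L = 34/113 + 99/226 + 127/226 + 1 = 260/113 ≈ 2.301 bits/symbol.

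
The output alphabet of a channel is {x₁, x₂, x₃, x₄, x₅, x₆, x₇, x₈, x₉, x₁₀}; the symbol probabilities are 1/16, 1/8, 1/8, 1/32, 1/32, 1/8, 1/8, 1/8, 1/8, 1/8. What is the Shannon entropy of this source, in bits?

3.1875 bits

Each probability is a power of 1/2, so log₂(1/p) is an integer.
H = Σ p·log₂(1/p) = 1/16·4 + 1/8·3 + 1/8·3 + 1/32·5 + 1/32·5 + 1/8·3 + 1/8·3 + 1/8·3 + 1/8·3 + 1/8·3 = 3.1875 bits.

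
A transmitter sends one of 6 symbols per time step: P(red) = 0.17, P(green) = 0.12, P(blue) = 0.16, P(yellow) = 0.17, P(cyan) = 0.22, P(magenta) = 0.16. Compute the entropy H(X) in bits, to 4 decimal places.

2.5628 bits

H = −Σ pᵢ log₂ pᵢ.
−0.17·log₂(0.17) = 0.4346
−0.12·log₂(0.12) = 0.3671
−0.16·log₂(0.16) = 0.4230
−0.17·log₂(0.17) = 0.4346
−0.22·log₂(0.22) = 0.4806
−0.16·log₂(0.16) = 0.4230
Sum ≈ 2.5628 → 2.5628 bits.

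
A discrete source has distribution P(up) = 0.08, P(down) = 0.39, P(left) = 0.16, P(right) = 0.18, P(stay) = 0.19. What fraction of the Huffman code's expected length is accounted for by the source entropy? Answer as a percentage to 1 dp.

Entropy H = −Σ p log₂ p ≈ 2.1449 bits.
Huffman merges: 2/25+4/25→6/25; 9/50+19/100→37/100; 6/25+37/100→61/100; 39/100+61/100→1. L = 111/50 ≈ 2.2200.
Efficiency = H/L = 2.1449/2.2200 = 96.6%.

96.6%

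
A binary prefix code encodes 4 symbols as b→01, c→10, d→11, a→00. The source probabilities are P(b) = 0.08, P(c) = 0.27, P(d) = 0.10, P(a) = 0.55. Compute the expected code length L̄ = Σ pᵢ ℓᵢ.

2 bits/symbol

L̄ = Σ pᵢ·ℓᵢ = 0.08·2 + 0.27·2 + 0.10·2 + 0.55·2 = 2 bits/symbol.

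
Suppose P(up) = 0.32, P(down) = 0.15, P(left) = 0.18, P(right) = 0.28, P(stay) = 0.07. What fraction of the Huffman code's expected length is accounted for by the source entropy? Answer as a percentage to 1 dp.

Entropy H = −Σ p log₂ p ≈ 2.1647 bits.
Huffman merges: 7/100+3/20→11/50; 9/50+11/50→2/5; 7/25+8/25→3/5; 2/5+3/5→1. L = 111/50 ≈ 2.2200.
Efficiency = H/L = 2.1647/2.2200 = 97.5%.

97.5%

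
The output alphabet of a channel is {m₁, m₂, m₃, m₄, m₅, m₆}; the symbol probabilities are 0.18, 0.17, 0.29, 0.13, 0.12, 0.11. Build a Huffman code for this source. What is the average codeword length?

2.53 bits/symbol

Repeatedly combine the two least-probable nodes; the expected code length is the sum of the merged weights.
merge 11/100 + 3/25 → 23/100
merge 13/100 + 17/100 → 3/10
merge 9/50 + 23/100 → 41/100
merge 29/100 + 3/10 → 59/100
merge 41/100 + 59/100 → 1
L = 23/100 + 3/10 + 41/100 + 59/100 + 1 = 253/100 = 2.53 bits/symbol.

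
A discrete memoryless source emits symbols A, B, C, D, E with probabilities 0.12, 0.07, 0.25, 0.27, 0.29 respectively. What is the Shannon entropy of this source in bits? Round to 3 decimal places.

H = −Σ pᵢ log₂ pᵢ.
−0.12·log₂(0.12) = 0.3671
−0.07·log₂(0.07) = 0.2686
−0.25·log₂(0.25) = 0.5000
−0.27·log₂(0.27) = 0.5100
−0.29·log₂(0.29) = 0.5179
Sum ≈ 2.1635 → 2.164 bits.

2.164 bits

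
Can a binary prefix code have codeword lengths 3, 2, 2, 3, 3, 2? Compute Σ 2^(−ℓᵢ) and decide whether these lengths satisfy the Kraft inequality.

With common denominator 2^3 = 8: Σ 2^(−ℓᵢ) = 1/8 + 2/8 + 2/8 + 1/8 + 1/8 + 2/8 = 9/8 = 1.125.
Kraft's inequality requires Σ ≤ 1; here Σ = 1.125 > 1, so no such prefix code exists.

1.125; no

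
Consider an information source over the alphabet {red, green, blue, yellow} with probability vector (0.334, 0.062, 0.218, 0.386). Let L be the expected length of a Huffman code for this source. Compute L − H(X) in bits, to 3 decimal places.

0.108 bits

Entropy H = −Σ p log₂ p ≈ 1.7863 bits.
Huffman merges: 31/500+109/500→7/25; 7/25+167/500→307/500; 193/500+307/500→1. L = 947/500 ≈ 1.8940.
L − H = 1.8940 − 1.7863 = 0.108 bits.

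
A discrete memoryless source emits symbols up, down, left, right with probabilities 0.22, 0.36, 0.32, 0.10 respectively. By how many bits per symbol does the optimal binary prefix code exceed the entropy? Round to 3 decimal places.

0.091 bits

Entropy H = −Σ p log₂ p ≈ 1.8694 bits.
Huffman merges: 1/10+11/50→8/25; 8/25+8/25→16/25; 9/25+16/25→1. L = 49/25 ≈ 1.9600.
L − H = 1.9600 − 1.8694 = 0.091 bits.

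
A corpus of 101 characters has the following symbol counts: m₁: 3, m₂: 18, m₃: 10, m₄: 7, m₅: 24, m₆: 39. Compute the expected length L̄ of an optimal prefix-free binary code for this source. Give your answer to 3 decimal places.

2.287 bits/symbol

Probabilities are the counts divided by 101.
Repeatedly combine the two least-probable nodes; the expected code length is the sum of the merged weights.
merge 3/101 + 7/101 → 10/101
merge 10/101 + 10/101 → 20/101
merge 18/101 + 20/101 → 38/101
merge 24/101 + 38/101 → 62/101
merge 39/101 + 62/101 → 1
L = 10/101 + 20/101 + 38/101 + 62/101 + 1 = 231/101 ≈ 2.287 bits/symbol.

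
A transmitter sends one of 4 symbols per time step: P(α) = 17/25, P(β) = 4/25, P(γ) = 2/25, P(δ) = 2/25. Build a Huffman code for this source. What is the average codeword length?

1.48 bits/symbol

Repeatedly combine the two least-probable nodes; the expected code length is the sum of the merged weights.
merge 2/25 + 2/25 → 4/25
merge 4/25 + 4/25 → 8/25
merge 8/25 + 17/25 → 1
L = 4/25 + 8/25 + 1 = 37/25 = 1.48 bits/symbol.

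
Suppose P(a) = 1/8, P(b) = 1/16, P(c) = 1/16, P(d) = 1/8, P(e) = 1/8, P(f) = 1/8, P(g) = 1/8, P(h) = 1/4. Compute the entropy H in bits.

2.875 bits

Each probability is a power of 1/2, so log₂(1/p) is an integer.
H = Σ p·log₂(1/p) = 1/8·3 + 1/16·4 + 1/16·4 + 1/8·3 + 1/8·3 + 1/8·3 + 1/8·3 + 1/4·2 = 2.875 bits.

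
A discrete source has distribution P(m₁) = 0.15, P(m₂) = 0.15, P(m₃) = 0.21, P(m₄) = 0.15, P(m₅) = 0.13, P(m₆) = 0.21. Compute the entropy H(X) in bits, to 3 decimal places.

H = −Σ pᵢ log₂ pᵢ.
−0.15·log₂(0.15) = 0.4105
−0.15·log₂(0.15) = 0.4105
−0.21·log₂(0.21) = 0.4728
−0.15·log₂(0.15) = 0.4105
−0.13·log₂(0.13) = 0.3826
−0.21·log₂(0.21) = 0.4728
Sum ≈ 2.5599 → 2.560 bits.

2.560 bits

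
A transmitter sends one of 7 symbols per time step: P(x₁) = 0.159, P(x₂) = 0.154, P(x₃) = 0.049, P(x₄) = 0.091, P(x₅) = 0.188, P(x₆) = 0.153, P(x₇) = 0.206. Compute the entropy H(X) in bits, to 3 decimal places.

H = −Σ pᵢ log₂ pᵢ.
−0.159·log₂(0.159) = 0.4218
−0.154·log₂(0.154) = 0.4156
−0.049·log₂(0.049) = 0.2132
−0.091·log₂(0.091) = 0.3147
−0.188·log₂(0.188) = 0.4533
−0.153·log₂(0.153) = 0.4144
−0.206·log₂(0.206) = 0.4695
Sum ≈ 2.7026 → 2.703 bits.

2.703 bits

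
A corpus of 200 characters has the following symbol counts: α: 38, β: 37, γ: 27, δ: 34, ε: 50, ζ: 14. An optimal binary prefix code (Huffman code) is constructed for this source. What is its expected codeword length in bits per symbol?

Probabilities are the counts divided by 200.
Repeatedly combine the two least-probable nodes; the expected code length is the sum of the merged weights.
merge 7/100 + 27/200 → 41/200
merge 17/100 + 37/200 → 71/200
merge 19/100 + 41/200 → 79/200
merge 1/4 + 71/200 → 121/200
merge 79/200 + 121/200 → 1
L = 41/200 + 71/200 + 79/200 + 121/200 + 1 = 64/25 = 2.56 bits/symbol.

2.56 bits/symbol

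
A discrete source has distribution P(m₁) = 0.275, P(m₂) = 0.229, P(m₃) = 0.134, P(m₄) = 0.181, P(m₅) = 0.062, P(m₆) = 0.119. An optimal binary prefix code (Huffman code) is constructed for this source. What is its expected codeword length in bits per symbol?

2.496 bits/symbol

Repeatedly combine the two least-probable nodes; the expected code length is the sum of the merged weights.
merge 31/500 + 119/1000 → 181/1000
merge 67/500 + 181/1000 → 63/200
merge 181/1000 + 229/1000 → 41/100
merge 11/40 + 63/200 → 59/100
merge 41/100 + 59/100 → 1
L = 181/1000 + 63/200 + 41/100 + 59/100 + 1 = 312/125 = 2.496 bits/symbol.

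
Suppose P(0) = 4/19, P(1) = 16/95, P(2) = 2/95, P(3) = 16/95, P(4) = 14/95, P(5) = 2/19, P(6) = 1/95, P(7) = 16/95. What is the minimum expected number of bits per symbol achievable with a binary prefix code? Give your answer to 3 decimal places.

2.789 bits/symbol

Repeatedly combine the two least-probable nodes; the expected code length is the sum of the merged weights.
merge 1/95 + 2/95 → 3/95
merge 3/95 + 2/19 → 13/95
merge 13/95 + 14/95 → 27/95
merge 16/95 + 16/95 → 32/95
merge 16/95 + 4/19 → 36/95
merge 27/95 + 32/95 → 59/95
merge 36/95 + 59/95 → 1
L = 3/95 + 13/95 + 27/95 + 32/95 + 36/95 + 59/95 + 1 = 53/19 ≈ 2.789 bits/symbol.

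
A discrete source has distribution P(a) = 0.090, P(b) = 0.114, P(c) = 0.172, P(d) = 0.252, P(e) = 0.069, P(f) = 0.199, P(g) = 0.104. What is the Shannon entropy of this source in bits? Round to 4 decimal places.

H = −Σ pᵢ log₂ pᵢ.
−0.090·log₂(0.090) = 0.3127
−0.114·log₂(0.114) = 0.3571
−0.172·log₂(0.172) = 0.4368
−0.252·log₂(0.252) = 0.5011
−0.069·log₂(0.069) = 0.2662
−0.199·log₂(0.199) = 0.4635
−0.104·log₂(0.104) = 0.3396
Sum ≈ 2.6770 → 2.6770 bits.

2.6770 bits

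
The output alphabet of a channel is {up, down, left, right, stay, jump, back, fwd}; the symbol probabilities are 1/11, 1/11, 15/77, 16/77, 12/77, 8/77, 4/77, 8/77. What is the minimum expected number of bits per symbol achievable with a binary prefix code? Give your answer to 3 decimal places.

2.935 bits/symbol

Repeatedly combine the two least-probable nodes; the expected code length is the sum of the merged weights.
merge 4/77 + 1/11 → 1/7
merge 1/11 + 8/77 → 15/77
merge 8/77 + 1/7 → 19/77
merge 12/77 + 15/77 → 27/77
merge 15/77 + 16/77 → 31/77
merge 19/77 + 27/77 → 46/77
merge 31/77 + 46/77 → 1
L = 1/7 + 15/77 + 19/77 + 27/77 + 31/77 + 46/77 + 1 = 226/77 ≈ 2.935 bits/symbol.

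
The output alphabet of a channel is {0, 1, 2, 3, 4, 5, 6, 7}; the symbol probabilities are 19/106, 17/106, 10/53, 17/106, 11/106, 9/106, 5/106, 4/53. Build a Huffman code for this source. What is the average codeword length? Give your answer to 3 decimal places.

Repeatedly combine the two least-probable nodes; the expected code length is the sum of the merged weights.
merge 5/106 + 4/53 → 13/106
merge 9/106 + 11/106 → 10/53
merge 13/106 + 17/106 → 15/53
merge 17/106 + 19/106 → 18/53
merge 10/53 + 10/53 → 20/53
merge 15/53 + 18/53 → 33/53
merge 20/53 + 33/53 → 1
L = 13/106 + 10/53 + 15/53 + 18/53 + 20/53 + 33/53 + 1 = 311/106 ≈ 2.934 bits/symbol.

2.934 bits/symbol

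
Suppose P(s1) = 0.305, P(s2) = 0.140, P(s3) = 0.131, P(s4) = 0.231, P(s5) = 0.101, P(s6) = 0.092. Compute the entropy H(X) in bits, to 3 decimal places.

2.443 bits

H = −Σ pᵢ log₂ pᵢ.
−0.305·log₂(0.305) = 0.5225
−0.140·log₂(0.140) = 0.3971
−0.131·log₂(0.131) = 0.3841
−0.231·log₂(0.231) = 0.4883
−0.101·log₂(0.101) = 0.3341
−0.092·log₂(0.092) = 0.3167
Sum ≈ 2.4428 → 2.443 bits.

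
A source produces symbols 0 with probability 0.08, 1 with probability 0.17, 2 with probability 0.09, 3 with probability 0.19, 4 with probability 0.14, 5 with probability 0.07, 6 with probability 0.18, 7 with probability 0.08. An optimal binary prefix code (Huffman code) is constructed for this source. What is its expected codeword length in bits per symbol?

2.95 bits/symbol

Repeatedly combine the two least-probable nodes; the expected code length is the sum of the merged weights.
merge 7/100 + 2/25 → 3/20
merge 2/25 + 9/100 → 17/100
merge 7/50 + 3/20 → 29/100
merge 17/100 + 17/100 → 17/50
merge 9/50 + 19/100 → 37/100
merge 29/100 + 17/50 → 63/100
merge 37/100 + 63/100 → 1
L = 3/20 + 17/100 + 29/100 + 17/50 + 37/100 + 63/100 + 1 = 59/20 = 2.95 bits/symbol.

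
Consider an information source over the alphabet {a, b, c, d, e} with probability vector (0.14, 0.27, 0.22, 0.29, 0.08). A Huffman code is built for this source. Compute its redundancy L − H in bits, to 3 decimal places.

0.023 bits

Entropy H = −Σ p log₂ p ≈ 2.1971 bits.
Huffman merges: 2/25+7/50→11/50; 11/50+11/50→11/25; 27/100+29/100→14/25; 11/25+14/25→1. L = 111/50 ≈ 2.2200.
L − H = 2.2200 − 2.1971 = 0.023 bits.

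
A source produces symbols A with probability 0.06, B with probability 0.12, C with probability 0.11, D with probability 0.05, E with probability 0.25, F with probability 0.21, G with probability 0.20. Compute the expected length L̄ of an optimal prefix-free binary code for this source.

2.65 bits/symbol

Repeatedly combine the two least-probable nodes; the expected code length is the sum of the merged weights.
merge 1/20 + 3/50 → 11/100
merge 11/100 + 11/100 → 11/50
merge 3/25 + 1/5 → 8/25
merge 21/100 + 11/50 → 43/100
merge 1/4 + 8/25 → 57/100
merge 43/100 + 57/100 → 1
L = 11/100 + 11/50 + 8/25 + 43/100 + 57/100 + 1 = 53/20 = 2.65 bits/symbol.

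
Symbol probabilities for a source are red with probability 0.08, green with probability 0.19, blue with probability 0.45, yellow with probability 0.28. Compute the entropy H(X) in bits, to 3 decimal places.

1.779 bits

H = −Σ pᵢ log₂ pᵢ.
−0.08·log₂(0.08) = 0.2915
−0.19·log₂(0.19) = 0.4552
−0.45·log₂(0.45) = 0.5184
−0.28·log₂(0.28) = 0.5142
Sum ≈ 1.7794 → 1.779 bits.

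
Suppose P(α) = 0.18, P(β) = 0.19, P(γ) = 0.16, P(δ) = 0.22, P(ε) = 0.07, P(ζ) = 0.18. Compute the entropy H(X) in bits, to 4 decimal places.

H = −Σ pᵢ log₂ pᵢ.
−0.18·log₂(0.18) = 0.4453
−0.19·log₂(0.19) = 0.4552
−0.16·log₂(0.16) = 0.4230
−0.22·log₂(0.22) = 0.4806
−0.07·log₂(0.07) = 0.2686
−0.18·log₂(0.18) = 0.4453
Sum ≈ 2.5180 → 2.5180 bits.

2.5180 bits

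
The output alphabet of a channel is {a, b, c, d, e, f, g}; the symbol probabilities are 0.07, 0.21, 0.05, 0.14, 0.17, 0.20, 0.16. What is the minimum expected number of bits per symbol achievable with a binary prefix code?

Repeatedly combine the two least-probable nodes; the expected code length is the sum of the merged weights.
merge 1/20 + 7/100 → 3/25
merge 3/25 + 7/50 → 13/50
merge 4/25 + 17/100 → 33/100
merge 1/5 + 21/100 → 41/100
merge 13/50 + 33/100 → 59/100
merge 41/100 + 59/100 → 1
L = 3/25 + 13/50 + 33/100 + 41/100 + 59/100 + 1 = 271/100 = 2.71 bits/symbol.

2.71 bits/symbol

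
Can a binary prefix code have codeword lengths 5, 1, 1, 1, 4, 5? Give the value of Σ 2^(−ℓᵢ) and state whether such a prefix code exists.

1.625; no

With common denominator 2^5 = 32: Σ 2^(−ℓᵢ) = 1/32 + 16/32 + 16/32 + 16/32 + 2/32 + 1/32 = 52/32 = 1.625.
Kraft's inequality requires Σ ≤ 1; here Σ = 1.625 > 1, so no such prefix code exists.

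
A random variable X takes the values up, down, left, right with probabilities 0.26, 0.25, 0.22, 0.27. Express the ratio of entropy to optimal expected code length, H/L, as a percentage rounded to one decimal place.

99.8%

Entropy H = −Σ p log₂ p ≈ 1.9959 bits.
Huffman merges: 11/50+1/4→47/100; 13/50+27/100→53/100; 47/100+53/100→1. L = 2 ≈ 2.0000.
Efficiency = H/L = 1.9959/2.0000 = 99.8%.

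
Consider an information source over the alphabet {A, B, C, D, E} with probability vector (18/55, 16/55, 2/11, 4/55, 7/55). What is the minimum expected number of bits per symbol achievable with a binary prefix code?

2.2 bits/symbol

Repeatedly combine the two least-probable nodes; the expected code length is the sum of the merged weights.
merge 4/55 + 7/55 → 1/5
merge 2/11 + 1/5 → 21/55
merge 16/55 + 18/55 → 34/55
merge 21/55 + 34/55 → 1
L = 1/5 + 21/55 + 34/55 + 1 = 11/5 = 2.2 bits/symbol.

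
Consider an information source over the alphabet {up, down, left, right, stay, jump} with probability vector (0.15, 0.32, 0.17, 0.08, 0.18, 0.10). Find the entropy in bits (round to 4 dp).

2.4402 bits

H = −Σ pᵢ log₂ pᵢ.
−0.15·log₂(0.15) = 0.4105
−0.32·log₂(0.32) = 0.5260
−0.17·log₂(0.17) = 0.4346
−0.08·log₂(0.08) = 0.2915
−0.18·log₂(0.18) = 0.4453
−0.10·log₂(0.10) = 0.3322
Sum ≈ 2.4402 → 2.4402 bits.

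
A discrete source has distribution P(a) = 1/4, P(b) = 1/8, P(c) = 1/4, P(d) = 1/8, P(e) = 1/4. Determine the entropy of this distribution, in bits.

2.25 bits

Each probability is a power of 1/2, so log₂(1/p) is an integer.
H = Σ p·log₂(1/p) = 1/4·2 + 1/8·3 + 1/4·2 + 1/8·3 + 1/4·2 = 2.25 bits.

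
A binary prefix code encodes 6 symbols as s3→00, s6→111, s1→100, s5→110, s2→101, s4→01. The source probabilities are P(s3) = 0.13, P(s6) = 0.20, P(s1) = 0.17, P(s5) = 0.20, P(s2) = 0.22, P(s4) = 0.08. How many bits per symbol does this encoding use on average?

2.79 bits/symbol

L̄ = Σ pᵢ·ℓᵢ = 0.13·2 + 0.20·3 + 0.17·3 + 0.20·3 + 0.22·3 + 0.08·2 = 2.79 bits/symbol.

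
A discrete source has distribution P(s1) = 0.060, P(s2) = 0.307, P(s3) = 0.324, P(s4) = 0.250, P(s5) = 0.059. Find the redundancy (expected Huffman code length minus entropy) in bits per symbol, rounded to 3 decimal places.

0.085 bits

Entropy H = −Σ p log₂ p ≈ 2.0343 bits.
Huffman merges: 59/1000+3/50→119/1000; 119/1000+1/4→369/1000; 307/1000+81/250→631/1000; 369/1000+631/1000→1. L = 2119/1000 ≈ 2.1190.
L − H = 2.1190 − 2.0343 = 0.085 bits.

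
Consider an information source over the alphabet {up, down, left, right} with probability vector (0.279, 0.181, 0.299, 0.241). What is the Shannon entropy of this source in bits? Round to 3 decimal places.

H = −Σ pᵢ log₂ pᵢ.
−0.279·log₂(0.279) = 0.5138
−0.181·log₂(0.181) = 0.4463
−0.299·log₂(0.299) = 0.5208
−0.241·log₂(0.241) = 0.4947
Sum ≈ 1.9757 → 1.976 bits.

1.976 bits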